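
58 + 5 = 63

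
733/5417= 733/5417 = 0.14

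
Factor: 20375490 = 2^1*3^1*5^1*679183^1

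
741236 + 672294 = 1413530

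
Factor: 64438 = 2^1*11^1*29^1  *101^1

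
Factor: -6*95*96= - 54720 = -2^6*3^2*5^1*19^1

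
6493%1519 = 417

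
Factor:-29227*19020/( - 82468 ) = 3^1* 5^1 * 11^1*53^( - 1 ) * 317^1*389^(-1)*2657^1=138974385/20617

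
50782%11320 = 5502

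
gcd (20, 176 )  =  4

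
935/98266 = 935/98266 = 0.01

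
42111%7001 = 105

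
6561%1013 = 483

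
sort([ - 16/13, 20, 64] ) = [ -16/13,20,  64]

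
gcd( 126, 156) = 6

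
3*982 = 2946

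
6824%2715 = 1394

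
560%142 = 134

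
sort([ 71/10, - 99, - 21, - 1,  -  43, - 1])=[ - 99, - 43,  -  21,  -  1, - 1 , 71/10 ]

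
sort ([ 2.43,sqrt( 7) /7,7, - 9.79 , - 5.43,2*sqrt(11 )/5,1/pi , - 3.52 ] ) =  [ - 9.79 , - 5.43,-3.52,1/pi, sqrt( 7 ) /7,2*sqrt(11)/5,2.43, 7]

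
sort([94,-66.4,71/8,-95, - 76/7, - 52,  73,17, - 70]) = [ - 95, - 70, - 66.4,  -  52, - 76/7, 71/8 , 17,73,  94 ] 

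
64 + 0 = 64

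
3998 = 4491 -493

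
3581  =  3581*1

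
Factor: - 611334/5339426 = - 305667/2669713=   - 3^3*263^( - 1 )*10151^(  -  1 ) *11321^1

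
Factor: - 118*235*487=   -  13504510 = -2^1*5^1*47^1 *59^1*487^1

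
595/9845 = 119/1969= 0.06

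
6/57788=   3/28894 = 0.00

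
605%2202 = 605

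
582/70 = 8 + 11/35 = 8.31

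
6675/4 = 1668  +  3/4 = 1668.75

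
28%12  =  4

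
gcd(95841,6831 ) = 207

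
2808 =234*12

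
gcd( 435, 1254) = 3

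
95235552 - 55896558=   39338994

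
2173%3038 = 2173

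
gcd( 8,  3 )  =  1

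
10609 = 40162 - 29553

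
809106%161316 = 2526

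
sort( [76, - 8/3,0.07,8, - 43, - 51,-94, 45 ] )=[ - 94, -51,- 43 , - 8/3,0.07,8, 45 , 76]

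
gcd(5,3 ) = 1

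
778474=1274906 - 496432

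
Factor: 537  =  3^1*179^1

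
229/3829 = 229/3829 = 0.06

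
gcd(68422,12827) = 1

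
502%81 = 16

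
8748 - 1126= 7622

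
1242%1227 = 15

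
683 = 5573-4890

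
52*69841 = 3631732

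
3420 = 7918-4498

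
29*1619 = 46951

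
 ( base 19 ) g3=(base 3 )102101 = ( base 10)307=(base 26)bl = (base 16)133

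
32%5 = 2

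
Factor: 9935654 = 2^1*4967827^1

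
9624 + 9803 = 19427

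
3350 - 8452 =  - 5102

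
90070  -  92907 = -2837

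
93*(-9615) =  - 894195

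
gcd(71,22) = 1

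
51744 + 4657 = 56401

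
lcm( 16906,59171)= 118342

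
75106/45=1669 + 1/45 = 1669.02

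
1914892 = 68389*28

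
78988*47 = 3712436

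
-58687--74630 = 15943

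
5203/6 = 5203/6 = 867.17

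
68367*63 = 4307121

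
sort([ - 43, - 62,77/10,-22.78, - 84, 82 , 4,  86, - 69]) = [ - 84, - 69 , - 62,  -  43 , - 22.78,4,77/10,82,86 ]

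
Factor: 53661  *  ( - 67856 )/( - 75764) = 29364684/611 = 2^2*  3^1 * 13^(- 1 )*47^( - 1) *577^1*4241^1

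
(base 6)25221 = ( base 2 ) 111010101101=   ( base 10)3757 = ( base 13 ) 1930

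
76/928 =19/232 = 0.08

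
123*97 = 11931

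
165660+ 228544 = 394204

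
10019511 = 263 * 38097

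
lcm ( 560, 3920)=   3920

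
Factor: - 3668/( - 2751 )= 2^2 * 3^( - 1 ) = 4/3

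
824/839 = 824/839 = 0.98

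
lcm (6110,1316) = 85540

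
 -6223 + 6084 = -139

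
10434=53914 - 43480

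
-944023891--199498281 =-744525610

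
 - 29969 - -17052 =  - 12917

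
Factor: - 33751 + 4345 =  - 29406 = - 2^1*3^1*13^2*29^1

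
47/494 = 47/494  =  0.10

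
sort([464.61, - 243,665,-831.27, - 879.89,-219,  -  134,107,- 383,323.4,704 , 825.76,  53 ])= [ - 879.89, - 831.27, - 383, - 243, - 219, - 134, 53,107 , 323.4, 464.61 , 665,  704, 825.76 ]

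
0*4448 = 0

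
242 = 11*22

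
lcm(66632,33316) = 66632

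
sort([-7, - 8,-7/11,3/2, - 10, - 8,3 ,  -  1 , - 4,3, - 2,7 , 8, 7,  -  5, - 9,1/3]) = [  -  10, - 9, - 8,  -  8,  -  7,-5,-4, - 2,-1,  -  7/11,1/3,3/2,3,3 , 7,7, 8 ]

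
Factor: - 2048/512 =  - 4 = - 2^2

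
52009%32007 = 20002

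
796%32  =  28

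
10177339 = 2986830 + 7190509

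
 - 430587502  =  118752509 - 549340011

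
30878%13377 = 4124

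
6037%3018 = 1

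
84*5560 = 467040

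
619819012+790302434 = 1410121446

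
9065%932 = 677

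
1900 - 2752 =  - 852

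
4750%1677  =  1396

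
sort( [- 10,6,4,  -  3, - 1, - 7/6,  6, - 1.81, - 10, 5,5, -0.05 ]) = [ - 10, - 10, - 3, - 1.81 ,-7/6, - 1, - 0.05,4, 5, 5, 6, 6] 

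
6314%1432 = 586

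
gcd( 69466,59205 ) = 1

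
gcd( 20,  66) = 2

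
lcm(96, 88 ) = 1056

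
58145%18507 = 2624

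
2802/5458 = 1401/2729  =  0.51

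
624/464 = 1+10/29  =  1.34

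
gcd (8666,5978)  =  14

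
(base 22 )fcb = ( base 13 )3578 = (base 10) 7535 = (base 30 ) 8b5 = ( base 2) 1110101101111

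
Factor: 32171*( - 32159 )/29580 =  - 1034587189/29580 = -2^( - 2 )  *3^(-1 )*5^ ( - 1) *17^ ( - 1 )*29^(  -  1 )*53^1 *607^1 * 32159^1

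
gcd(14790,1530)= 510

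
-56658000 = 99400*(-570) 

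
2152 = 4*538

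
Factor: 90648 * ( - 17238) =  - 1562590224 = - 2^4 * 3^3*13^2 * 17^1 *1259^1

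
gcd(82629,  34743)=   3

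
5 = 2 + 3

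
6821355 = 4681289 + 2140066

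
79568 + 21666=101234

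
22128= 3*7376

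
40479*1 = 40479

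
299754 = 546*549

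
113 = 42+71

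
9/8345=9/8345 = 0.00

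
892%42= 10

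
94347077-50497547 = 43849530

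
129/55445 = 129/55445 = 0.00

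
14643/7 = 14643/7 = 2091.86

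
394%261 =133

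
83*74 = 6142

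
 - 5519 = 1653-7172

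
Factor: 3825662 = 2^1*1912831^1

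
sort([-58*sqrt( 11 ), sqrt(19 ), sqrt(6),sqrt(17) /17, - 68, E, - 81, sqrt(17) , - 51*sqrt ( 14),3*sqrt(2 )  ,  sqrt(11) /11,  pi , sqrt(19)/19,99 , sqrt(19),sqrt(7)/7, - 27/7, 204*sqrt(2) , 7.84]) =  [-58*sqrt(11 ) , - 51*sqrt(14 ),  -  81, - 68, - 27/7,sqrt(19) /19,sqrt( 17)/17 , sqrt(11) /11,  sqrt(7)/7,sqrt(6), E,pi, sqrt ( 17 ) , 3*sqrt(2) , sqrt( 19), sqrt( 19 ), 7.84, 99, 204*sqrt( 2) ] 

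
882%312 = 258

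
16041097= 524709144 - 508668047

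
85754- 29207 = 56547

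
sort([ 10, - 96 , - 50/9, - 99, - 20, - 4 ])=[  -  99,  -  96, - 20,-50/9,-4,  10] 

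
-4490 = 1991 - 6481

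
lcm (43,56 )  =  2408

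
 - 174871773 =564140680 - 739012453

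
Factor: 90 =2^1*3^2*5^1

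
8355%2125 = 1980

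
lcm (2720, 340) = 2720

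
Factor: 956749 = 956749^1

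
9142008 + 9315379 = 18457387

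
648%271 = 106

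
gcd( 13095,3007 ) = 97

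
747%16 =11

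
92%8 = 4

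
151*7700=1162700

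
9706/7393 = 1 + 2313/7393 = 1.31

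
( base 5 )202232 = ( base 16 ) 19A7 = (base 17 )15c5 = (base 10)6567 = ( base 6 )50223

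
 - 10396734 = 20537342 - 30934076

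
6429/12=535 + 3/4 = 535.75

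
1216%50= 16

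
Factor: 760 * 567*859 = 2^3 * 3^4*5^1 *7^1*19^1*859^1 = 370160280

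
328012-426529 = -98517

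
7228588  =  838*8626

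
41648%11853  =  6089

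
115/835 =23/167 = 0.14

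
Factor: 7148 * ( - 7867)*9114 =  - 512510442024 = -2^3*3^1*7^2*31^1*1787^1*7867^1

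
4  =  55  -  51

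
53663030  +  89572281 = 143235311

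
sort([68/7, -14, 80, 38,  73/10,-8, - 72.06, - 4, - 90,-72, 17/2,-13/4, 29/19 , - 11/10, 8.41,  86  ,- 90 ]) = [ - 90  ,  -  90,  -  72.06, - 72, - 14, - 8, - 4, - 13/4,- 11/10,29/19 , 73/10, 8.41, 17/2, 68/7 , 38, 80, 86]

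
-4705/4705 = -1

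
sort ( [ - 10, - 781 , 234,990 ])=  [ - 781 , - 10,234,990 ]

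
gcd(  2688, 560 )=112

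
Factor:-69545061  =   - 3^4*41^1 * 43^1*487^1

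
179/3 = 59 + 2/3=59.67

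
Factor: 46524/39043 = 2^2*3^1*3877^1*39043^( - 1)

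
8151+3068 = 11219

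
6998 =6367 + 631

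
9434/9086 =1 + 174/4543 = 1.04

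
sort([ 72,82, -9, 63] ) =[ - 9,63,72,  82 ]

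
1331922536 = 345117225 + 986805311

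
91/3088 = 91/3088 = 0.03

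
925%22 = 1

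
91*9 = 819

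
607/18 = 607/18 = 33.72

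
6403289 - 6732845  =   - 329556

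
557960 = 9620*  58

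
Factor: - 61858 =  - 2^1*157^1*197^1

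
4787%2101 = 585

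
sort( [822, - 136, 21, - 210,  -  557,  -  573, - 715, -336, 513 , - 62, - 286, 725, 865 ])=[ - 715, - 573, - 557,  -  336, - 286, - 210, - 136, - 62, 21, 513, 725,822,865]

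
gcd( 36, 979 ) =1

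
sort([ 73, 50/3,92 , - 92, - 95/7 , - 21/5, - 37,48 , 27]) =[ - 92, -37,-95/7 , -21/5,50/3,27, 48,73,92 ] 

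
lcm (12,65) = 780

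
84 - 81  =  3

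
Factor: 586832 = 2^4*36677^1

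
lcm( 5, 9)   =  45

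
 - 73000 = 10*(- 7300 )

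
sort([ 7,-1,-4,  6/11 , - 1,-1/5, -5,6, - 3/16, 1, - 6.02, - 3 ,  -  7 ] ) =[-7,-6.02, - 5, - 4, - 3,-1,-1, - 1/5, - 3/16,6/11 , 1 , 6,7] 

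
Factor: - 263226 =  - 2^1 * 3^1*19^1*2309^1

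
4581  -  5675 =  - 1094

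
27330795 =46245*591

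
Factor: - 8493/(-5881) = 3^1*19^1*149^1*5881^( - 1) 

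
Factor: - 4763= - 11^1*433^1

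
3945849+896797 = 4842646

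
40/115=8/23 = 0.35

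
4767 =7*681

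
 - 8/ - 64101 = 8/64101  =  0.00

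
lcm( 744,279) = 2232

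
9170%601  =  155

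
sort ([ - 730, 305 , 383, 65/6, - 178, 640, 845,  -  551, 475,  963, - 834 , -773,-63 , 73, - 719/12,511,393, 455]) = [ - 834, - 773, - 730,-551,-178, - 63, - 719/12,  65/6, 73,305,383, 393, 455, 475,511,640,845, 963 ] 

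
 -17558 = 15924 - 33482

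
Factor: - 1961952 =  - 2^5 * 3^1*  107^1*191^1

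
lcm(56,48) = 336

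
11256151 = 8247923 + 3008228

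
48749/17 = 2867  +  10/17 = 2867.59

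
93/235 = 93/235  =  0.40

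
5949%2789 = 371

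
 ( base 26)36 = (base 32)2K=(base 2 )1010100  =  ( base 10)84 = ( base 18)4c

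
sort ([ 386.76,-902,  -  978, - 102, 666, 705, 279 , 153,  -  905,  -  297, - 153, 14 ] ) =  [ - 978,-905, - 902,-297, - 153, - 102, 14,  153, 279, 386.76,666, 705]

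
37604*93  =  3497172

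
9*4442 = 39978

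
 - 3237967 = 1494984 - 4732951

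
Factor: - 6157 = - 47^1*131^1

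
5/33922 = 5/33922=0.00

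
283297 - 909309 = -626012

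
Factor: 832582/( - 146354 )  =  -13^(- 2 )*433^ ( - 1)*416291^1 = - 416291/73177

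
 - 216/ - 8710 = 108/4355 = 0.02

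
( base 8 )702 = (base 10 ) 450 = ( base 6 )2030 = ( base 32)E2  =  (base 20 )12A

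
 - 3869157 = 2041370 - 5910527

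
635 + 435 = 1070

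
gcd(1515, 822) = 3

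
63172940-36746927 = 26426013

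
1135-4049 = -2914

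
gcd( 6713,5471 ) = 1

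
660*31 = 20460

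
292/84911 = 292/84911 = 0.00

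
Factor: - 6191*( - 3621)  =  3^1*17^1 * 41^1*71^1*151^1 =22417611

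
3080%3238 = 3080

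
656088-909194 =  -253106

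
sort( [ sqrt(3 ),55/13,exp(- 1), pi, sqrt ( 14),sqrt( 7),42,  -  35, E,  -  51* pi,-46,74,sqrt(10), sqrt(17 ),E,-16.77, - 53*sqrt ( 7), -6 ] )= [ - 51*pi, -53*sqrt(7 ),  -  46,-35, - 16.77,-6,exp (  -  1),  sqrt( 3),sqrt ( 7 ), E, E, pi,sqrt( 10),sqrt( 14 ),sqrt( 17),55/13,42,  74 ]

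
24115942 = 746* 32327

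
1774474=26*68249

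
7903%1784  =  767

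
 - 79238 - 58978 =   -  138216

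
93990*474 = 44551260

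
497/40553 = 497/40553 = 0.01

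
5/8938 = 5/8938=0.00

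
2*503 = 1006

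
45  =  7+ 38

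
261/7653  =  87/2551 = 0.03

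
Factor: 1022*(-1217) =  - 2^1*7^1*73^1*1217^1 =- 1243774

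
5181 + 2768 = 7949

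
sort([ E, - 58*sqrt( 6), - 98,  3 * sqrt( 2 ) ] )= [ - 58*sqrt(6 ), - 98, E, 3 * sqrt( 2 )]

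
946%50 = 46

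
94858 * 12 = 1138296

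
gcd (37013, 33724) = 1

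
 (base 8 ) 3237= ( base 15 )780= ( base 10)1695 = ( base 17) 5EC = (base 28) 24F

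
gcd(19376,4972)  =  4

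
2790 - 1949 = 841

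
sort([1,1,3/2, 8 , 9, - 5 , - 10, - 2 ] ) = [ - 10,-5,- 2, 1,  1,3/2, 8,9]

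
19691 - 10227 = 9464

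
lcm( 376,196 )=18424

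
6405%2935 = 535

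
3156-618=2538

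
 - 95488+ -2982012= - 3077500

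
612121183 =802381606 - 190260423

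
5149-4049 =1100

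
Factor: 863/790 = 2^( - 1)*5^(-1 )*79^( - 1 ) * 863^1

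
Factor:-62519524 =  - 2^2*15629881^1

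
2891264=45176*64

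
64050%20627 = 2169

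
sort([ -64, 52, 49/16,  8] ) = [ - 64, 49/16,8,52]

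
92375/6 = 15395+5/6 = 15395.83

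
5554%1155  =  934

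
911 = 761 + 150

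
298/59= 5 + 3/59 =5.05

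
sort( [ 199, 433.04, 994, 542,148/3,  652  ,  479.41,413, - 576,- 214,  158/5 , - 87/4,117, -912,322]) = [-912, -576,  -  214, - 87/4,158/5, 148/3, 117, 199, 322 , 413 , 433.04, 479.41, 542, 652,994]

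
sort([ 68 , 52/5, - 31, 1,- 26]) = [ - 31, - 26, 1,52/5,68 ] 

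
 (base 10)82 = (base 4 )1102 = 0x52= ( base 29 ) 2O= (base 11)75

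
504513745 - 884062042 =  - 379548297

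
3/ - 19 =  - 3/19= - 0.16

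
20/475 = 4/95= 0.04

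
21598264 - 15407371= 6190893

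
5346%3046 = 2300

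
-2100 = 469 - 2569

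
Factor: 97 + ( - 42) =5^1*11^1 = 55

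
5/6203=5/6203 = 0.00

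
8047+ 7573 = 15620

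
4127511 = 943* 4377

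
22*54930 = 1208460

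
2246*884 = 1985464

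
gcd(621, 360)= 9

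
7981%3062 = 1857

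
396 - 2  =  394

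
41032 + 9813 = 50845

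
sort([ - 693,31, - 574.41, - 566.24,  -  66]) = [ - 693, - 574.41, - 566.24, - 66,31]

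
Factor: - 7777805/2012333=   -  5^1*7^1*61^1*3643^1 * 2012333^( - 1) 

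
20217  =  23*879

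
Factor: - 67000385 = -5^1*13400077^1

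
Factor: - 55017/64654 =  - 2^( - 1 )*3^2 *6113^1*32327^( - 1 )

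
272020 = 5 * 54404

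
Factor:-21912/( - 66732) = 22/67= 2^1*11^1 * 67^ ( - 1 ) 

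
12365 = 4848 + 7517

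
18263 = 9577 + 8686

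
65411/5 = 65411/5= 13082.20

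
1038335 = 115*9029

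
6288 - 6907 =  - 619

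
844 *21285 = 17964540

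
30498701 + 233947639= 264446340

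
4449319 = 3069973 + 1379346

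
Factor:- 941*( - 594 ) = 558954 = 2^1*3^3*11^1*941^1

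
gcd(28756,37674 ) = 182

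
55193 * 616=33998888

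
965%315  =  20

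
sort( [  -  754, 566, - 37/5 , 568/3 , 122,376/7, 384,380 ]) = [ - 754, - 37/5, 376/7, 122, 568/3, 380,  384,566 ]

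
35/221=35/221 = 0.16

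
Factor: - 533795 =-5^1 * 106759^1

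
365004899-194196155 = 170808744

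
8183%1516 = 603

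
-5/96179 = -5/96179= -  0.00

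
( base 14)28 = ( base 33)13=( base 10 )36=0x24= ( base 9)40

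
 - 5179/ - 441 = 11 + 328/441 = 11.74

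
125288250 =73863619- - 51424631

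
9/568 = 9/568 = 0.02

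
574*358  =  205492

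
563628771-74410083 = 489218688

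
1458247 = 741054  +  717193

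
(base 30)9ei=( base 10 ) 8538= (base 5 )233123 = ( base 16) 215A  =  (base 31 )8rd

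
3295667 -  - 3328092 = 6623759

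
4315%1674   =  967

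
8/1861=8/1861 = 0.00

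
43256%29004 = 14252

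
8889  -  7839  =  1050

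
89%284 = 89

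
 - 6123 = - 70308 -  - 64185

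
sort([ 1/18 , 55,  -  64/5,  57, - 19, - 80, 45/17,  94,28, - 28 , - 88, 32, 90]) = [ - 88, - 80, - 28, - 19, - 64/5,1/18, 45/17, 28,32, 55, 57, 90, 94]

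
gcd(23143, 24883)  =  1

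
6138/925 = 6+588/925=6.64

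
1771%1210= 561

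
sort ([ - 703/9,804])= [ - 703/9, 804]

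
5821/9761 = 5821/9761  =  0.60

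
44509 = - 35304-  - 79813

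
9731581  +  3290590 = 13022171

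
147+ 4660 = 4807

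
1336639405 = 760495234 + 576144171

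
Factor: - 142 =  - 2^1*71^1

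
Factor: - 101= -101^1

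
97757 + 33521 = 131278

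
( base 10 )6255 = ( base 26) 96F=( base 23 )bim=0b1100001101111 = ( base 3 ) 22120200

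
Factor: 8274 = 2^1 *3^1 * 7^1*197^1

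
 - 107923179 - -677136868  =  569213689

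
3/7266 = 1/2422= 0.00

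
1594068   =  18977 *84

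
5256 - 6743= - 1487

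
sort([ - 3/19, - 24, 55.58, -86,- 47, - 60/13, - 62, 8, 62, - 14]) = [ - 86, -62,  -  47, - 24 ,-14 , - 60/13,- 3/19, 8, 55.58, 62]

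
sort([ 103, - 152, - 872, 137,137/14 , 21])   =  [ -872, - 152, 137/14,21,103, 137]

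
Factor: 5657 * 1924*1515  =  2^2*3^1*5^1*13^1*37^1*101^1*5657^1=   16489363020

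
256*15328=3923968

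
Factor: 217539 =3^3*7^1*1151^1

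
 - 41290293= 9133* ( - 4521 )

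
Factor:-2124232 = - 2^3 * 11^1*101^1*239^1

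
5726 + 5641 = 11367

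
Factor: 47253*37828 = 2^2*3^1*7^2*19^1*193^1*829^1 = 1787486484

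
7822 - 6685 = 1137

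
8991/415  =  8991/415= 21.67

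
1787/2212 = 1787/2212 =0.81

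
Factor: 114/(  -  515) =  -2^1*3^1*5^(-1) * 19^1*103^( - 1)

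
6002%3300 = 2702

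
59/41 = 1 + 18/41=   1.44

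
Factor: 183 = 3^1* 61^1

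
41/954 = 41/954=0.04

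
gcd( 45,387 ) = 9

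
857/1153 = 857/1153 =0.74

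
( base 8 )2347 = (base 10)1255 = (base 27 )1JD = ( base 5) 20010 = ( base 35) 10u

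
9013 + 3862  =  12875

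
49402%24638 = 126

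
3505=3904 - 399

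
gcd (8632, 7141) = 1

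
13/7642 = 13/7642 = 0.00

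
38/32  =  1 + 3/16 = 1.19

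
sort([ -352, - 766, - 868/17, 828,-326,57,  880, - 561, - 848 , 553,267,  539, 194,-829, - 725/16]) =[  -  848, - 829,-766, - 561,-352,-326, - 868/17, - 725/16,57,  194,267,539,553  ,  828,880 ] 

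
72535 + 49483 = 122018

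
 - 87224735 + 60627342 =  - 26597393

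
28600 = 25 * 1144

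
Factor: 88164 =2^2*3^2*31^1 * 79^1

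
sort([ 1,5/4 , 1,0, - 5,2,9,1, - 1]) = [ - 5,-1, 0,1, 1,1,5/4,2,9 ]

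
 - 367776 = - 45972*8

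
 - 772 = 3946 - 4718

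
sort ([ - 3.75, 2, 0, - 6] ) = [ - 6,  -  3.75, 0,2 ]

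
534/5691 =178/1897= 0.09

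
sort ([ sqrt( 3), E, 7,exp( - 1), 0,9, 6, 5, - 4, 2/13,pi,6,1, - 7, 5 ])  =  [ - 7, - 4, 0 , 2/13, exp( - 1),1,sqrt(3 ),E,  pi, 5,  5,6, 6,7,  9]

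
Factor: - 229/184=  - 2^(-3)*23^(- 1) * 229^1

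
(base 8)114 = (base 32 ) 2C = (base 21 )3d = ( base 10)76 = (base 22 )3a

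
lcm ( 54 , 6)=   54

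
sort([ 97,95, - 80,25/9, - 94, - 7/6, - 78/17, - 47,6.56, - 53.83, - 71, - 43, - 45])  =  [ - 94,  -  80, - 71, - 53.83, - 47, - 45, - 43, - 78/17, - 7/6, 25/9,  6.56,95,97]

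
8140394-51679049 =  - 43538655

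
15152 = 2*7576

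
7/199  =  7/199=0.04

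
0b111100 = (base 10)60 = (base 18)36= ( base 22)2G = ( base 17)39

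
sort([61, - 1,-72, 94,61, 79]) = [ - 72,  -  1,61, 61 , 79, 94]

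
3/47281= 3/47281= 0.00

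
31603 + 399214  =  430817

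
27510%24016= 3494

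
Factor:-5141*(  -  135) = 694035 = 3^3*5^1*53^1 * 97^1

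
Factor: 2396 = 2^2*599^1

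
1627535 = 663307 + 964228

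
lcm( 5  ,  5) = 5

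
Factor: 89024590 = 2^1 *5^1 * 37^1*240607^1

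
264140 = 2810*94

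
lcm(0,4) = 0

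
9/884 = 9/884 = 0.01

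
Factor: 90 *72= 6480=2^4*3^4*5^1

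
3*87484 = 262452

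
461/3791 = 461/3791 = 0.12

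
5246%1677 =215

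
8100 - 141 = 7959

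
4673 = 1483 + 3190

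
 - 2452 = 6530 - 8982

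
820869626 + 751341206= 1572210832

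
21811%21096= 715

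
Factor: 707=7^1 * 101^1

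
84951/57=1490+ 7/19  =  1490.37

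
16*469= 7504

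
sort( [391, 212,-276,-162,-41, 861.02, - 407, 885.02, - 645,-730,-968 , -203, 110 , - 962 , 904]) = [ - 968, - 962,-730, - 645, - 407,-276,-203, - 162,-41, 110, 212, 391, 861.02,  885.02, 904] 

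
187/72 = 187/72  =  2.60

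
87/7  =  87/7 = 12.43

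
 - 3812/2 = -1906 = -1906.00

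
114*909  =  103626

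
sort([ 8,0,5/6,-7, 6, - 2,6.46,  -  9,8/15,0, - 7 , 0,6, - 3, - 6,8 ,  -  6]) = [ - 9, -7, - 7,  -  6, - 6, -3,-2,0, 0, 0,  8/15,5/6,6,6,6.46,8, 8]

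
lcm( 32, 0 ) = 0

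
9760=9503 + 257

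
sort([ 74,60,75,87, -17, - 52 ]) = [ - 52, - 17,60,74,75, 87]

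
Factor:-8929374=-2^1 * 3^1*743^1*2003^1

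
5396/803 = 5396/803  =  6.72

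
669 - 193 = 476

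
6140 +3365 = 9505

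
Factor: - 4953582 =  - 2^1*3^3*91733^1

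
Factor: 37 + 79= 2^2*29^1=116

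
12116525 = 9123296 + 2993229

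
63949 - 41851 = 22098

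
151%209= 151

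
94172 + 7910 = 102082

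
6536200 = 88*74275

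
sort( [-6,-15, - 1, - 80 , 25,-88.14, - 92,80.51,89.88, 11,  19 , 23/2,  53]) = [ - 92, - 88.14,  -  80 ,-15,  -  6, - 1,  11,23/2,  19, 25,53,80.51,  89.88]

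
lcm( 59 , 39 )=2301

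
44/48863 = 44/48863 = 0.00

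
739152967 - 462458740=276694227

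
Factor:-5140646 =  - 2^1 * 7^1*367189^1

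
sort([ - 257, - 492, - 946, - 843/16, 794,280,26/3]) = [ - 946,  -  492,- 257, - 843/16,26/3 , 280,794]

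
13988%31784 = 13988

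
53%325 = 53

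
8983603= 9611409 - 627806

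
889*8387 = 7456043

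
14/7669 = 14/7669 = 0.00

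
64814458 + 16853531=81667989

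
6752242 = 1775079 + 4977163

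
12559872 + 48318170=60878042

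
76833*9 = 691497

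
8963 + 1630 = 10593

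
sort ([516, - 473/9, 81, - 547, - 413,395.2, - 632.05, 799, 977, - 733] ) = [ - 733,- 632.05, - 547, - 413,  -  473/9, 81, 395.2,516,799, 977 ] 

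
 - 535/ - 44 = 535/44= 12.16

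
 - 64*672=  - 43008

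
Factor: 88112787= 3^1*7^1*4195847^1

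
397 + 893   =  1290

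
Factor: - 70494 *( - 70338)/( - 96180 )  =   - 3^1*5^( - 1)*7^( - 1 )*19^1 * 31^1 * 229^(-1 ) * 379^1*617^1 = - 413200581/8015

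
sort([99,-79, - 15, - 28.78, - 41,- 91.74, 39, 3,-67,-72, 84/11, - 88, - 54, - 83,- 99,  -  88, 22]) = [ - 99, - 91.74 ,-88,-88,-83, - 79, - 72, - 67, - 54,-41,-28.78,-15, 3, 84/11,22,  39, 99] 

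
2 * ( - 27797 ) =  - 55594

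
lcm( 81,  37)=2997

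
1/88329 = 1/88329 = 0.00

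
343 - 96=247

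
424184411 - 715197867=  - 291013456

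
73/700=73/700 = 0.10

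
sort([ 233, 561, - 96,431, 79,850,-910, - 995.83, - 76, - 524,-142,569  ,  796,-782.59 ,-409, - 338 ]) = [-995.83,-910, - 782.59 , - 524,-409, - 338, - 142, - 96, - 76, 79,  233,431,561,569, 796, 850 ]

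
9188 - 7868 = 1320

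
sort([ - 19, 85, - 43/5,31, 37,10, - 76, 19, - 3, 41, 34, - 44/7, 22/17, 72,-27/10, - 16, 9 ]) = [ - 76, - 19, - 16, - 43/5 ,-44/7, - 3, - 27/10,22/17, 9,  10,19,31, 34,37, 41, 72, 85 ]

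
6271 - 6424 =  - 153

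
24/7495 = 24/7495 =0.00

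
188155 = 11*17105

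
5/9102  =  5/9102 = 0.00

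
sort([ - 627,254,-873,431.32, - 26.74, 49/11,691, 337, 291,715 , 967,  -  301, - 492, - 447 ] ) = [ - 873,-627, - 492, -447, - 301, - 26.74 , 49/11, 254,291, 337 , 431.32,691, 715,967]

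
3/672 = 1/224  =  0.00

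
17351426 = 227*76438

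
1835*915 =1679025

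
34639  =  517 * 67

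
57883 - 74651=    - 16768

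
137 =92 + 45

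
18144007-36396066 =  -18252059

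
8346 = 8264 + 82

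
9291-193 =9098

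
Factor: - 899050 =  - 2^1 * 5^2*17981^1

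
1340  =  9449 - 8109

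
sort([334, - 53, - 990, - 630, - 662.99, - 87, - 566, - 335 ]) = [ - 990, - 662.99, - 630, - 566, - 335,-87, - 53, 334 ]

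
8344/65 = 8344/65=128.37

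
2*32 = 64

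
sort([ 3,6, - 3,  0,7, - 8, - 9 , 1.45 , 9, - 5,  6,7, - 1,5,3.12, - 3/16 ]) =[ - 9, - 8, - 5,- 3, - 1, - 3/16, 0,1.45 , 3, 3.12,5 , 6,6,7 , 7,9]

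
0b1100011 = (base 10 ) 99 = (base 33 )30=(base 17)5E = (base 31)36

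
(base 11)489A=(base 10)6401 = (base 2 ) 1100100000001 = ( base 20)g01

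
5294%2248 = 798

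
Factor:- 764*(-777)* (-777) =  - 2^2*3^2*7^2*37^2*191^1 = - 461248956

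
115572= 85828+29744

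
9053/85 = 106 + 43/85 = 106.51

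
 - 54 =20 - 74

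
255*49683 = 12669165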